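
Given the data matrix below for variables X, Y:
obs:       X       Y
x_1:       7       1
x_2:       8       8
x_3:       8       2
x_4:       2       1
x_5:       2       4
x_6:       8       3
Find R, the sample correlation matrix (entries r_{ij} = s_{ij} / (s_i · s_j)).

Step 1 — column means:
  mean(X) = (7 + 8 + 8 + 2 + 2 + 8) / 6 = 35/6 = 5.8333
  mean(Y) = (1 + 8 + 2 + 1 + 4 + 3) / 6 = 19/6 = 3.1667

Step 2 — sample variances and covariances s[i,j] = (1/(n-1)) · Σ_k (x_{k,i} - mean_i) · (x_{k,j} - mean_j), with n-1 = 5:
  s[X,X] = ((1.1667)·(1.1667) + (2.1667)·(2.1667) + (2.1667)·(2.1667) + (-3.8333)·(-3.8333) + (-3.8333)·(-3.8333) + (2.1667)·(2.1667)) / 5 = 44.8333/5 = 8.9667
  s[X,Y] = ((1.1667)·(-2.1667) + (2.1667)·(4.8333) + (2.1667)·(-1.1667) + (-3.8333)·(-2.1667) + (-3.8333)·(0.8333) + (2.1667)·(-0.1667)) / 5 = 10.1667/5 = 2.0333
  s[Y,Y] = ((-2.1667)·(-2.1667) + (4.8333)·(4.8333) + (-1.1667)·(-1.1667) + (-2.1667)·(-2.1667) + (0.8333)·(0.8333) + (-0.1667)·(-0.1667)) / 5 = 34.8333/5 = 6.9667
  Sample standard deviations s_i = √(s[i,i]):
  s(X) = √(8.9667) = 2.9944
  s(Y) = √(6.9667) = 2.6394

Step 3 — r_{ij} = s_{ij} / (s_i · s_j):
  r[X,X] = 1 (diagonal).
  r[X,Y] = 2.0333 / (2.9944 · 2.6394) = 2.0333 / 7.9037 = 0.2573
  r[Y,Y] = 1 (diagonal).

R is symmetric with unit diagonal. Assembling:

R = [[1, 0.2573],
 [0.2573, 1]]


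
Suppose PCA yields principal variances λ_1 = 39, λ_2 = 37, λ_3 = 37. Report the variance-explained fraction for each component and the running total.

Step 1 — total variance = trace(Sigma) = Σ λ_i = 39 + 37 + 37 = 113.

Step 2 — fraction explained by component i = λ_i / Σ λ:
  PC1: 39/113 = 0.3451
  PC2: 37/113 = 0.3274
  PC3: 37/113 = 0.3274

Step 3 — cumulative fraction after k components = (λ_1 + ... + λ_k) / Σ λ:
  k = 1: 39/113 = 0.3451
  k = 2: (39 + 37)/113 = 76/113 = 0.6726
  k = 3: (39 + 37 + 37)/113 = 113/113 = 1

Summary (fraction, with percent):

explained: PC1 0.3451 (34.51%), PC2 0.3274 (32.74%), PC3 0.3274 (32.74%);  cumulative: 0.3451, 0.6726, 1


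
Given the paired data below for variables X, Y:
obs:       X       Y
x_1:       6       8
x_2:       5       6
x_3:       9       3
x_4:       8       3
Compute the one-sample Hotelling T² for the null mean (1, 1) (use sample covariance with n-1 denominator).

Step 1 — sample mean vector:
  mean(X) = (6 + 5 + 9 + 8) / 4 = 28/4 = 7
  mean(Y) = (8 + 6 + 3 + 3) / 4 = 20/4 = 5
  x̄ = (7, 5),  deviation x̄ - mu_0 = (7, 5) - (1, 1) = (6, 4).

Step 2 — sample covariance matrix, S[i,j] = (1/(n-1)) · Σ_k (x_{k,i} - mean_i) · (x_{k,j} - mean_j), divisor n-1 = 3:
  S[X,X] = ((-1)·(-1) + (-2)·(-2) + (2)·(2) + (1)·(1)) / 3 = 10/3 = 3.3333
  S[X,Y] = ((-1)·(3) + (-2)·(1) + (2)·(-2) + (1)·(-2)) / 3 = -11/3 = -3.6667
  S[Y,Y] = ((3)·(3) + (1)·(1) + (-2)·(-2) + (-2)·(-2)) / 3 = 18/3 = 6
  S = [[3.3333, -3.6667],
 [-3.6667, 6]].

Step 3 — invert S. det(S) = 3.3333·6 - (-3.6667)² = 6.5556.
  S^{-1} = (1/det) · [[d, -b], [-b, a]] = [[0.9153, 0.5593],
 [0.5593, 0.5085]].

Step 4 — quadratic form (x̄ - mu_0)^T · S^{-1} · (x̄ - mu_0):
  S^{-1} · (x̄ - mu_0) = (7.7288, 5.3898),
  (x̄ - mu_0)^T · [...] = (6)·(7.7288) + (4)·(5.3898) = 67.9322.

Step 5 — scale by n: T² = 4 · 67.9322 = 271.7288.

T² ≈ 271.7288


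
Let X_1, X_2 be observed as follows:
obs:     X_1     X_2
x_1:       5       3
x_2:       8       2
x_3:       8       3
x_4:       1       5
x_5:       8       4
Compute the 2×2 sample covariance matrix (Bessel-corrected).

Step 1 — column means:
  mean(X_1) = (5 + 8 + 8 + 1 + 8) / 5 = 30/5 = 6
  mean(X_2) = (3 + 2 + 3 + 5 + 4) / 5 = 17/5 = 3.4

Step 2 — sample covariance S[i,j] = (1/(n-1)) · Σ_k (x_{k,i} - mean_i) · (x_{k,j} - mean_j), with n-1 = 4.
  S[X_1,X_1] = ((-1)·(-1) + (2)·(2) + (2)·(2) + (-5)·(-5) + (2)·(2)) / 4 = 38/4 = 9.5
  S[X_1,X_2] = ((-1)·(-0.4) + (2)·(-1.4) + (2)·(-0.4) + (-5)·(1.6) + (2)·(0.6)) / 4 = -10/4 = -2.5
  S[X_2,X_2] = ((-0.4)·(-0.4) + (-1.4)·(-1.4) + (-0.4)·(-0.4) + (1.6)·(1.6) + (0.6)·(0.6)) / 4 = 5.2/4 = 1.3

S is symmetric (S[j,i] = S[i,j]). Assembling:

S = [[9.5, -2.5],
 [-2.5, 1.3]]


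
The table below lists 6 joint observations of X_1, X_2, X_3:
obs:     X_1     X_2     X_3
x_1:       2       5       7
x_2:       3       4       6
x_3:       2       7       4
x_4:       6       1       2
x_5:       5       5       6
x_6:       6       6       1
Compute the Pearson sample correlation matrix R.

Step 1 — column means:
  mean(X_1) = (2 + 3 + 2 + 6 + 5 + 6) / 6 = 24/6 = 4
  mean(X_2) = (5 + 4 + 7 + 1 + 5 + 6) / 6 = 28/6 = 4.6667
  mean(X_3) = (7 + 6 + 4 + 2 + 6 + 1) / 6 = 26/6 = 4.3333

Step 2 — sample variances and covariances s[i,j] = (1/(n-1)) · Σ_k (x_{k,i} - mean_i) · (x_{k,j} - mean_j), with n-1 = 5:
  s[X_1,X_1] = ((-2)·(-2) + (-1)·(-1) + (-2)·(-2) + (2)·(2) + (1)·(1) + (2)·(2)) / 5 = 18/5 = 3.6
  s[X_1,X_2] = ((-2)·(0.3333) + (-1)·(-0.6667) + (-2)·(2.3333) + (2)·(-3.6667) + (1)·(0.3333) + (2)·(1.3333)) / 5 = -9/5 = -1.8
  s[X_1,X_3] = ((-2)·(2.6667) + (-1)·(1.6667) + (-2)·(-0.3333) + (2)·(-2.3333) + (1)·(1.6667) + (2)·(-3.3333)) / 5 = -16/5 = -3.2
  s[X_2,X_2] = ((0.3333)·(0.3333) + (-0.6667)·(-0.6667) + (2.3333)·(2.3333) + (-3.6667)·(-3.6667) + (0.3333)·(0.3333) + (1.3333)·(1.3333)) / 5 = 21.3333/5 = 4.2667
  s[X_2,X_3] = ((0.3333)·(2.6667) + (-0.6667)·(1.6667) + (2.3333)·(-0.3333) + (-3.6667)·(-2.3333) + (0.3333)·(1.6667) + (1.3333)·(-3.3333)) / 5 = 3.6667/5 = 0.7333
  s[X_3,X_3] = ((2.6667)·(2.6667) + (1.6667)·(1.6667) + (-0.3333)·(-0.3333) + (-2.3333)·(-2.3333) + (1.6667)·(1.6667) + (-3.3333)·(-3.3333)) / 5 = 29.3333/5 = 5.8667
  Sample standard deviations s_i = √(s[i,i]):
  s(X_1) = √(3.6) = 1.8974
  s(X_2) = √(4.2667) = 2.0656
  s(X_3) = √(5.8667) = 2.4221

Step 3 — r_{ij} = s_{ij} / (s_i · s_j):
  r[X_1,X_1] = 1 (diagonal).
  r[X_1,X_2] = -1.8 / (1.8974 · 2.0656) = -1.8 / 3.9192 = -0.4593
  r[X_1,X_3] = -3.2 / (1.8974 · 2.4221) = -3.2 / 4.5957 = -0.6963
  r[X_2,X_2] = 1 (diagonal).
  r[X_2,X_3] = 0.7333 / (2.0656 · 2.4221) = 0.7333 / 5.0031 = 0.1466
  r[X_3,X_3] = 1 (diagonal).

R is symmetric with unit diagonal. Assembling:

R = [[1, -0.4593, -0.6963],
 [-0.4593, 1, 0.1466],
 [-0.6963, 0.1466, 1]]


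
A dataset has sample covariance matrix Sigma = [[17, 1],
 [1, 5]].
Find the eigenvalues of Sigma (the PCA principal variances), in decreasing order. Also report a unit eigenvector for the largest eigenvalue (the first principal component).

Step 1 — characteristic polynomial of 2×2 Sigma:
  det(Sigma - λI) = λ² - trace · λ + det = 0.
  trace = 17 + 5 = 22, det = 17·5 - (1)² = 84.
Step 2 — discriminant:
  Δ = trace² - 4·det = 484 - 336 = 148.
Step 3 — eigenvalues:
  λ = (trace ± √Δ)/2 = (22 ± 12.1655)/2,
  λ_1 = 17.0828,  λ_2 = 4.9172.

Step 4 — unit eigenvector for λ_1: solve (Sigma - λ_1 I)v = 0. First row:
  (17 - 17.0828)·v_x + (1)·v_y = 0, i.e. (-0.0828)·v_x + (1)·v_y = 0,
  so v ∝ (b, λ_1 - a) = (1, 0.0828) = u.
  ||u|| = √((1)² + (0.0828)²) = √(1.0068) ≈ 1.0034,
  v_1 = u/||u|| ≈ (0.9966, 0.0825) (||v_1|| = 1).

λ_1 = 17.0828,  λ_2 = 4.9172;  v_1 ≈ (0.9966, 0.0825)


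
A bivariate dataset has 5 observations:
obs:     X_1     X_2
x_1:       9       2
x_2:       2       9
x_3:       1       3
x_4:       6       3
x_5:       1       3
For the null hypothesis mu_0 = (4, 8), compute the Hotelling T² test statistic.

Step 1 — sample mean vector:
  mean(X_1) = (9 + 2 + 1 + 6 + 1) / 5 = 19/5 = 3.8
  mean(X_2) = (2 + 9 + 3 + 3 + 3) / 5 = 20/5 = 4
  x̄ = (3.8, 4),  deviation x̄ - mu_0 = (3.8, 4) - (4, 8) = (-0.2, -4).

Step 2 — sample covariance matrix, S[i,j] = (1/(n-1)) · Σ_k (x_{k,i} - mean_i) · (x_{k,j} - mean_j), divisor n-1 = 4:
  S[X_1,X_1] = ((5.2)·(5.2) + (-1.8)·(-1.8) + (-2.8)·(-2.8) + (2.2)·(2.2) + (-2.8)·(-2.8)) / 4 = 50.8/4 = 12.7
  S[X_1,X_2] = ((5.2)·(-2) + (-1.8)·(5) + (-2.8)·(-1) + (2.2)·(-1) + (-2.8)·(-1)) / 4 = -16/4 = -4
  S[X_2,X_2] = ((-2)·(-2) + (5)·(5) + (-1)·(-1) + (-1)·(-1) + (-1)·(-1)) / 4 = 32/4 = 8
  S = [[12.7, -4],
 [-4, 8]].

Step 3 — invert S. det(S) = 12.7·8 - (-4)² = 85.6.
  S^{-1} = (1/det) · [[d, -b], [-b, a]] = [[0.0935, 0.0467],
 [0.0467, 0.1484]].

Step 4 — quadratic form (x̄ - mu_0)^T · S^{-1} · (x̄ - mu_0):
  S^{-1} · (x̄ - mu_0) = (-0.2056, -0.6028),
  (x̄ - mu_0)^T · [...] = (-0.2)·(-0.2056) + (-4)·(-0.6028) = 2.4523.

Step 5 — scale by n: T² = 5 · 2.4523 = 12.2617.

T² ≈ 12.2617


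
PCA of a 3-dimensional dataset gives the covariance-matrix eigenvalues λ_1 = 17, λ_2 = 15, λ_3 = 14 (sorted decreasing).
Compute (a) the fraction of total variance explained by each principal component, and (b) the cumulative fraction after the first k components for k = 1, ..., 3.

Step 1 — total variance = trace(Sigma) = Σ λ_i = 17 + 15 + 14 = 46.

Step 2 — fraction explained by component i = λ_i / Σ λ:
  PC1: 17/46 = 0.3696
  PC2: 15/46 = 0.3261
  PC3: 14/46 = 0.3043

Step 3 — cumulative fraction after k components = (λ_1 + ... + λ_k) / Σ λ:
  k = 1: 17/46 = 0.3696
  k = 2: (17 + 15)/46 = 32/46 = 0.6957
  k = 3: (17 + 15 + 14)/46 = 46/46 = 1

Summary (fraction, with percent):

explained: PC1 0.3696 (36.96%), PC2 0.3261 (32.61%), PC3 0.3043 (30.43%);  cumulative: 0.3696, 0.6957, 1


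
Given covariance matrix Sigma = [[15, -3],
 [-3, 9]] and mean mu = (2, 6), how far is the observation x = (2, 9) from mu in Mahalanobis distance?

Step 1 — centre the observation: (x - mu) = (0, 3).

Step 2 — invert Sigma. det(Sigma) = 15·9 - (-3)² = 126.
  Sigma^{-1} = (1/det) · [[d, -b], [-b, a]] = [[0.0714, 0.0238],
 [0.0238, 0.119]].

Step 3 — form the quadratic (x - mu)^T · Sigma^{-1} · (x - mu):
  Sigma^{-1} · (x - mu) = (0.0714, 0.3571).
  (x - mu)^T · [Sigma^{-1} · (x - mu)] = (0)·(0.0714) + (3)·(0.3571) = 1.0714.

Step 4 — take square root: d = √(1.0714) ≈ 1.0351.

d(x, mu) = √(1.0714) ≈ 1.0351


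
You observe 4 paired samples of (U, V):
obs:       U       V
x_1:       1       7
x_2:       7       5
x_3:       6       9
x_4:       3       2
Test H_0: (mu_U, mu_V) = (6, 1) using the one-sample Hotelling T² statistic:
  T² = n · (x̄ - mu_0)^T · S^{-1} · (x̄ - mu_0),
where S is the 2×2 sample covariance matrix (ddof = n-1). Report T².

Step 1 — sample mean vector:
  mean(U) = (1 + 7 + 6 + 3) / 4 = 17/4 = 4.25
  mean(V) = (7 + 5 + 9 + 2) / 4 = 23/4 = 5.75
  x̄ = (4.25, 5.75),  deviation x̄ - mu_0 = (4.25, 5.75) - (6, 1) = (-1.75, 4.75).

Step 2 — sample covariance matrix, S[i,j] = (1/(n-1)) · Σ_k (x_{k,i} - mean_i) · (x_{k,j} - mean_j), divisor n-1 = 3:
  S[U,U] = ((-3.25)·(-3.25) + (2.75)·(2.75) + (1.75)·(1.75) + (-1.25)·(-1.25)) / 3 = 22.75/3 = 7.5833
  S[U,V] = ((-3.25)·(1.25) + (2.75)·(-0.75) + (1.75)·(3.25) + (-1.25)·(-3.75)) / 3 = 4.25/3 = 1.4167
  S[V,V] = ((1.25)·(1.25) + (-0.75)·(-0.75) + (3.25)·(3.25) + (-3.75)·(-3.75)) / 3 = 26.75/3 = 8.9167
  S = [[7.5833, 1.4167],
 [1.4167, 8.9167]].

Step 3 — invert S. det(S) = 7.5833·8.9167 - (1.4167)² = 65.6111.
  S^{-1} = (1/det) · [[d, -b], [-b, a]] = [[0.1359, -0.0216],
 [-0.0216, 0.1156]].

Step 4 — quadratic form (x̄ - mu_0)^T · S^{-1} · (x̄ - mu_0):
  S^{-1} · (x̄ - mu_0) = (-0.3404, 0.5868),
  (x̄ - mu_0)^T · [...] = (-1.75)·(-0.3404) + (4.75)·(0.5868) = 3.3829.

Step 5 — scale by n: T² = 4 · 3.3829 = 13.5318.

T² ≈ 13.5318


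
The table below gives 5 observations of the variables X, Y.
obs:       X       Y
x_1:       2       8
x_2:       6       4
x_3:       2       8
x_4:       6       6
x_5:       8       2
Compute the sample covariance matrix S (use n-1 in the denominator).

Step 1 — column means:
  mean(X) = (2 + 6 + 2 + 6 + 8) / 5 = 24/5 = 4.8
  mean(Y) = (8 + 4 + 8 + 6 + 2) / 5 = 28/5 = 5.6

Step 2 — sample covariance S[i,j] = (1/(n-1)) · Σ_k (x_{k,i} - mean_i) · (x_{k,j} - mean_j), with n-1 = 4.
  S[X,X] = ((-2.8)·(-2.8) + (1.2)·(1.2) + (-2.8)·(-2.8) + (1.2)·(1.2) + (3.2)·(3.2)) / 4 = 28.8/4 = 7.2
  S[X,Y] = ((-2.8)·(2.4) + (1.2)·(-1.6) + (-2.8)·(2.4) + (1.2)·(0.4) + (3.2)·(-3.6)) / 4 = -26.4/4 = -6.6
  S[Y,Y] = ((2.4)·(2.4) + (-1.6)·(-1.6) + (2.4)·(2.4) + (0.4)·(0.4) + (-3.6)·(-3.6)) / 4 = 27.2/4 = 6.8

S is symmetric (S[j,i] = S[i,j]). Assembling:

S = [[7.2, -6.6],
 [-6.6, 6.8]]


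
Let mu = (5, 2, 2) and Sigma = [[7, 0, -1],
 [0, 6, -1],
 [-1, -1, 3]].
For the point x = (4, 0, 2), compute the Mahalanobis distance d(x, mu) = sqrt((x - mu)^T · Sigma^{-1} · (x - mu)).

Step 1 — centre the observation: (x - mu) = (-1, -2, 0).

Step 2 — invert Sigma (cofactor / det for 3×3, or solve directly):
  Sigma^{-1} = [[0.1504, 0.0088, 0.0531],
 [0.0088, 0.177, 0.0619],
 [0.0531, 0.0619, 0.3717]].

Step 3 — form the quadratic (x - mu)^T · Sigma^{-1} · (x - mu):
  Sigma^{-1} · (x - mu) = (-0.1681, -0.3628, -0.177).
  (x - mu)^T · [Sigma^{-1} · (x - mu)] = (-1)·(-0.1681) + (-2)·(-0.3628) + (0)·(-0.177) = 0.8938.

Step 4 — take square root: d = √(0.8938) ≈ 0.9454.

d(x, mu) = √(0.8938) ≈ 0.9454


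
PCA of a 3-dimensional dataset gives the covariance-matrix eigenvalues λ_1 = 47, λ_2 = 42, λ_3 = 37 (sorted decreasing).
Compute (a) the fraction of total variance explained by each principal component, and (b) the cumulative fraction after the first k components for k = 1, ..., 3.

Step 1 — total variance = trace(Sigma) = Σ λ_i = 47 + 42 + 37 = 126.

Step 2 — fraction explained by component i = λ_i / Σ λ:
  PC1: 47/126 = 0.373
  PC2: 42/126 = 0.3333
  PC3: 37/126 = 0.2937

Step 3 — cumulative fraction after k components = (λ_1 + ... + λ_k) / Σ λ:
  k = 1: 47/126 = 0.373
  k = 2: (47 + 42)/126 = 89/126 = 0.7063
  k = 3: (47 + 42 + 37)/126 = 126/126 = 1

Summary (fraction, with percent):

explained: PC1 0.373 (37.3%), PC2 0.3333 (33.33%), PC3 0.2937 (29.37%);  cumulative: 0.373, 0.7063, 1


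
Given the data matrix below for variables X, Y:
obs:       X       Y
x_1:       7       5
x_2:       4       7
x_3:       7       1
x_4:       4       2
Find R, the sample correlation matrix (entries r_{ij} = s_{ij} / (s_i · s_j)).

Step 1 — column means:
  mean(X) = (7 + 4 + 7 + 4) / 4 = 22/4 = 5.5
  mean(Y) = (5 + 7 + 1 + 2) / 4 = 15/4 = 3.75

Step 2 — sample variances and covariances s[i,j] = (1/(n-1)) · Σ_k (x_{k,i} - mean_i) · (x_{k,j} - mean_j), with n-1 = 3:
  s[X,X] = ((1.5)·(1.5) + (-1.5)·(-1.5) + (1.5)·(1.5) + (-1.5)·(-1.5)) / 3 = 9/3 = 3
  s[X,Y] = ((1.5)·(1.25) + (-1.5)·(3.25) + (1.5)·(-2.75) + (-1.5)·(-1.75)) / 3 = -4.5/3 = -1.5
  s[Y,Y] = ((1.25)·(1.25) + (3.25)·(3.25) + (-2.75)·(-2.75) + (-1.75)·(-1.75)) / 3 = 22.75/3 = 7.5833
  Sample standard deviations s_i = √(s[i,i]):
  s(X) = √(3) = 1.7321
  s(Y) = √(7.5833) = 2.7538

Step 3 — r_{ij} = s_{ij} / (s_i · s_j):
  r[X,X] = 1 (diagonal).
  r[X,Y] = -1.5 / (1.7321 · 2.7538) = -1.5 / 4.7697 = -0.3145
  r[Y,Y] = 1 (diagonal).

R is symmetric with unit diagonal. Assembling:

R = [[1, -0.3145],
 [-0.3145, 1]]


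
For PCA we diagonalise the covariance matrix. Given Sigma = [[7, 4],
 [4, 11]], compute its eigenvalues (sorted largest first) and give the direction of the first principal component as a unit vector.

Step 1 — characteristic polynomial of 2×2 Sigma:
  det(Sigma - λI) = λ² - trace · λ + det = 0.
  trace = 7 + 11 = 18, det = 7·11 - (4)² = 61.
Step 2 — discriminant:
  Δ = trace² - 4·det = 324 - 244 = 80.
Step 3 — eigenvalues:
  λ = (trace ± √Δ)/2 = (18 ± 8.9443)/2,
  λ_1 = 13.4721,  λ_2 = 4.5279.

Step 4 — unit eigenvector for λ_1: solve (Sigma - λ_1 I)v = 0. First row:
  (7 - 13.4721)·v_x + (4)·v_y = 0, i.e. (-6.4721)·v_x + (4)·v_y = 0,
  so v ∝ (b, λ_1 - a) = (4, 6.4721) = u.
  ||u|| = √((4)² + (6.4721)²) = √(57.8885) ≈ 7.6085,
  v_1 = u/||u|| ≈ (0.5257, 0.8507) (||v_1|| = 1).

λ_1 = 13.4721,  λ_2 = 4.5279;  v_1 ≈ (0.5257, 0.8507)


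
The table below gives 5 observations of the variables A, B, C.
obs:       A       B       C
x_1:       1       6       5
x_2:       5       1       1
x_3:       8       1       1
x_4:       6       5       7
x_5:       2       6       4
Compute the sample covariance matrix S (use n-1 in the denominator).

Step 1 — column means:
  mean(A) = (1 + 5 + 8 + 6 + 2) / 5 = 22/5 = 4.4
  mean(B) = (6 + 1 + 1 + 5 + 6) / 5 = 19/5 = 3.8
  mean(C) = (5 + 1 + 1 + 7 + 4) / 5 = 18/5 = 3.6

Step 2 — sample covariance S[i,j] = (1/(n-1)) · Σ_k (x_{k,i} - mean_i) · (x_{k,j} - mean_j), with n-1 = 4.
  S[A,A] = ((-3.4)·(-3.4) + (0.6)·(0.6) + (3.6)·(3.6) + (1.6)·(1.6) + (-2.4)·(-2.4)) / 4 = 33.2/4 = 8.3
  S[A,B] = ((-3.4)·(2.2) + (0.6)·(-2.8) + (3.6)·(-2.8) + (1.6)·(1.2) + (-2.4)·(2.2)) / 4 = -22.6/4 = -5.65
  S[A,C] = ((-3.4)·(1.4) + (0.6)·(-2.6) + (3.6)·(-2.6) + (1.6)·(3.4) + (-2.4)·(0.4)) / 4 = -11.2/4 = -2.8
  S[B,B] = ((2.2)·(2.2) + (-2.8)·(-2.8) + (-2.8)·(-2.8) + (1.2)·(1.2) + (2.2)·(2.2)) / 4 = 26.8/4 = 6.7
  S[B,C] = ((2.2)·(1.4) + (-2.8)·(-2.6) + (-2.8)·(-2.6) + (1.2)·(3.4) + (2.2)·(0.4)) / 4 = 22.6/4 = 5.65
  S[C,C] = ((1.4)·(1.4) + (-2.6)·(-2.6) + (-2.6)·(-2.6) + (3.4)·(3.4) + (0.4)·(0.4)) / 4 = 27.2/4 = 6.8

S is symmetric (S[j,i] = S[i,j]). Assembling:

S = [[8.3, -5.65, -2.8],
 [-5.65, 6.7, 5.65],
 [-2.8, 5.65, 6.8]]


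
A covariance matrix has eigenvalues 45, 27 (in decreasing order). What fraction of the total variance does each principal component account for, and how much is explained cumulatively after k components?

Step 1 — total variance = trace(Sigma) = Σ λ_i = 45 + 27 = 72.

Step 2 — fraction explained by component i = λ_i / Σ λ:
  PC1: 45/72 = 0.625
  PC2: 27/72 = 0.375

Step 3 — cumulative fraction after k components = (λ_1 + ... + λ_k) / Σ λ:
  k = 1: 45/72 = 0.625
  k = 2: (45 + 27)/72 = 72/72 = 1

Summary (fraction, with percent):

explained: PC1 0.625 (62.5%), PC2 0.375 (37.5%);  cumulative: 0.625, 1


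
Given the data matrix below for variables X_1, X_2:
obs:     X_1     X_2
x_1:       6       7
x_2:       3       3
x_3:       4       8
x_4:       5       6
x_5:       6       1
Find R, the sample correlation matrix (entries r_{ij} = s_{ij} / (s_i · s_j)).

Step 1 — column means:
  mean(X_1) = (6 + 3 + 4 + 5 + 6) / 5 = 24/5 = 4.8
  mean(X_2) = (7 + 3 + 8 + 6 + 1) / 5 = 25/5 = 5

Step 2 — sample variances and covariances s[i,j] = (1/(n-1)) · Σ_k (x_{k,i} - mean_i) · (x_{k,j} - mean_j), with n-1 = 4:
  s[X_1,X_1] = ((1.2)·(1.2) + (-1.8)·(-1.8) + (-0.8)·(-0.8) + (0.2)·(0.2) + (1.2)·(1.2)) / 4 = 6.8/4 = 1.7
  s[X_1,X_2] = ((1.2)·(2) + (-1.8)·(-2) + (-0.8)·(3) + (0.2)·(1) + (1.2)·(-4)) / 4 = -1/4 = -0.25
  s[X_2,X_2] = ((2)·(2) + (-2)·(-2) + (3)·(3) + (1)·(1) + (-4)·(-4)) / 4 = 34/4 = 8.5
  Sample standard deviations s_i = √(s[i,i]):
  s(X_1) = √(1.7) = 1.3038
  s(X_2) = √(8.5) = 2.9155

Step 3 — r_{ij} = s_{ij} / (s_i · s_j):
  r[X_1,X_1] = 1 (diagonal).
  r[X_1,X_2] = -0.25 / (1.3038 · 2.9155) = -0.25 / 3.8013 = -0.0658
  r[X_2,X_2] = 1 (diagonal).

R is symmetric with unit diagonal. Assembling:

R = [[1, -0.0658],
 [-0.0658, 1]]


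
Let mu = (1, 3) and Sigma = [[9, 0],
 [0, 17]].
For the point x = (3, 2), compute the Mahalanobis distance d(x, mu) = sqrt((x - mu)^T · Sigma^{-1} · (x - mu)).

Step 1 — centre the observation: (x - mu) = (2, -1).

Step 2 — invert Sigma. det(Sigma) = 9·17 - (0)² = 153.
  Sigma^{-1} = (1/det) · [[d, -b], [-b, a]] = [[0.1111, 0],
 [0, 0.0588]].

Step 3 — form the quadratic (x - mu)^T · Sigma^{-1} · (x - mu):
  Sigma^{-1} · (x - mu) = (0.2222, -0.0588).
  (x - mu)^T · [Sigma^{-1} · (x - mu)] = (2)·(0.2222) + (-1)·(-0.0588) = 0.5033.

Step 4 — take square root: d = √(0.5033) ≈ 0.7094.

d(x, mu) = √(0.5033) ≈ 0.7094


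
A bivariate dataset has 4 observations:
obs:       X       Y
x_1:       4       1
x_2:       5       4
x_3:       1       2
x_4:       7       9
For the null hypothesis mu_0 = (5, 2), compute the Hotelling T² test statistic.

Step 1 — sample mean vector:
  mean(X) = (4 + 5 + 1 + 7) / 4 = 17/4 = 4.25
  mean(Y) = (1 + 4 + 2 + 9) / 4 = 16/4 = 4
  x̄ = (4.25, 4),  deviation x̄ - mu_0 = (4.25, 4) - (5, 2) = (-0.75, 2).

Step 2 — sample covariance matrix, S[i,j] = (1/(n-1)) · Σ_k (x_{k,i} - mean_i) · (x_{k,j} - mean_j), divisor n-1 = 3:
  S[X,X] = ((-0.25)·(-0.25) + (0.75)·(0.75) + (-3.25)·(-3.25) + (2.75)·(2.75)) / 3 = 18.75/3 = 6.25
  S[X,Y] = ((-0.25)·(-3) + (0.75)·(0) + (-3.25)·(-2) + (2.75)·(5)) / 3 = 21/3 = 7
  S[Y,Y] = ((-3)·(-3) + (0)·(0) + (-2)·(-2) + (5)·(5)) / 3 = 38/3 = 12.6667
  S = [[6.25, 7],
 [7, 12.6667]].

Step 3 — invert S. det(S) = 6.25·12.6667 - (7)² = 30.1667.
  S^{-1} = (1/det) · [[d, -b], [-b, a]] = [[0.4199, -0.232],
 [-0.232, 0.2072]].

Step 4 — quadratic form (x̄ - mu_0)^T · S^{-1} · (x̄ - mu_0):
  S^{-1} · (x̄ - mu_0) = (-0.779, 0.5884),
  (x̄ - mu_0)^T · [...] = (-0.75)·(-0.779) + (2)·(0.5884) = 1.761.

Step 5 — scale by n: T² = 4 · 1.761 = 7.0442.

T² ≈ 7.0442


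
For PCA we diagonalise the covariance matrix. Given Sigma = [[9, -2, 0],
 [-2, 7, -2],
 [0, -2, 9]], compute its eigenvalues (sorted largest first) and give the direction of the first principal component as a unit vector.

Step 1 — characteristic polynomial p(λ) = det(λI - Sigma) = λ³ - tr·λ² + c_1·λ - det, where tr = trace, c_1 = sum of the principal 2×2 minors, det = det(Sigma):
  tr = 9 + 7 + 9 = 25,
  c_1 = (9·7 - (-2)²) + (9·9 - (0)²) + (7·9 - (-2)²) = 59 + 81 + 59 = 199,
  det = 9·(7·9 - (-2)²) - (-2)·((-2)·9 - (-2)·(0)) + (0)·((-2)·(-2) - 7·(0)) = 9·(59) - (-2)·(-18) + (0)·(4) = 495.
  So p(λ) = λ³ - 25λ² + 199λ - 495.
Step 2 — look for an integer root (rational root theorem: any rational root is an integer divisor of 495). Testing λ = 5:
  p(5) = 125 - 625 + 995 - 495 = 0  ✓
  Dividing out (λ - 5): p(λ) = (λ - 5)(λ² - 20λ + 99).
Step 3 — remaining eigenvalues from the quadratic λ² - 20λ + 99 = 0:
  Δ = 20² - 4·99 = 400 - 396 = 4,  λ = (20 ± √4)/2 = (20 ± 2)/2 = 11 or 9.
  Sorted: λ_1 = 11,  λ_2 = 9,  λ_3 = 5  (check: sum = 25 = tr ✓).

Step 4 — unit eigenvector for λ_1 = 11: v spans the null space of (Sigma - λ_1 I), whose rows are
  r_1 = (-2, -2, 0),  r_2 = (-2, -4, -2),  r_3 = (0, -2, -2).
  v is orthogonal to every row, so take v ∝ r_1 × r_2 = ((-2)·(-2) - (0)·(-4), (0)·(-2) - (-2)·(-2), (-2)·(-4) - (-2)·(-2)) = (4, -4, 4).
  Rescale (divide by 4): u = (1, -1, 1).
  ||u|| = √((1)² + (-1)² + (1)²) = √(3) ≈ 1.7321,  v_1 = u/||u|| ≈ (0.5774, -0.5774, 0.5774) (||v_1|| = 1).

λ_1 = 11,  λ_2 = 9,  λ_3 = 5;  v_1 ≈ (0.5774, -0.5774, 0.5774)


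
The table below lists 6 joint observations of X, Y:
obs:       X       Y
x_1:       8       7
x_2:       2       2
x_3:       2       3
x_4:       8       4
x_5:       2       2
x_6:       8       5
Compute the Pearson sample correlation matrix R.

Step 1 — column means:
  mean(X) = (8 + 2 + 2 + 8 + 2 + 8) / 6 = 30/6 = 5
  mean(Y) = (7 + 2 + 3 + 4 + 2 + 5) / 6 = 23/6 = 3.8333

Step 2 — sample variances and covariances s[i,j] = (1/(n-1)) · Σ_k (x_{k,i} - mean_i) · (x_{k,j} - mean_j), with n-1 = 5:
  s[X,X] = ((3)·(3) + (-3)·(-3) + (-3)·(-3) + (3)·(3) + (-3)·(-3) + (3)·(3)) / 5 = 54/5 = 10.8
  s[X,Y] = ((3)·(3.1667) + (-3)·(-1.8333) + (-3)·(-0.8333) + (3)·(0.1667) + (-3)·(-1.8333) + (3)·(1.1667)) / 5 = 27/5 = 5.4
  s[Y,Y] = ((3.1667)·(3.1667) + (-1.8333)·(-1.8333) + (-0.8333)·(-0.8333) + (0.1667)·(0.1667) + (-1.8333)·(-1.8333) + (1.1667)·(1.1667)) / 5 = 18.8333/5 = 3.7667
  Sample standard deviations s_i = √(s[i,i]):
  s(X) = √(10.8) = 3.2863
  s(Y) = √(3.7667) = 1.9408

Step 3 — r_{ij} = s_{ij} / (s_i · s_j):
  r[X,X] = 1 (diagonal).
  r[X,Y] = 5.4 / (3.2863 · 1.9408) = 5.4 / 6.3781 = 0.8466
  r[Y,Y] = 1 (diagonal).

R is symmetric with unit diagonal. Assembling:

R = [[1, 0.8466],
 [0.8466, 1]]


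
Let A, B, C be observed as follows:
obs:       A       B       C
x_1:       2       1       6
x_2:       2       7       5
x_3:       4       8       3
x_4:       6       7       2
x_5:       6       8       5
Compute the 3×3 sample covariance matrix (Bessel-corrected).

Step 1 — column means:
  mean(A) = (2 + 2 + 4 + 6 + 6) / 5 = 20/5 = 4
  mean(B) = (1 + 7 + 8 + 7 + 8) / 5 = 31/5 = 6.2
  mean(C) = (6 + 5 + 3 + 2 + 5) / 5 = 21/5 = 4.2

Step 2 — sample covariance S[i,j] = (1/(n-1)) · Σ_k (x_{k,i} - mean_i) · (x_{k,j} - mean_j), with n-1 = 4.
  S[A,A] = ((-2)·(-2) + (-2)·(-2) + (0)·(0) + (2)·(2) + (2)·(2)) / 4 = 16/4 = 4
  S[A,B] = ((-2)·(-5.2) + (-2)·(0.8) + (0)·(1.8) + (2)·(0.8) + (2)·(1.8)) / 4 = 14/4 = 3.5
  S[A,C] = ((-2)·(1.8) + (-2)·(0.8) + (0)·(-1.2) + (2)·(-2.2) + (2)·(0.8)) / 4 = -8/4 = -2
  S[B,B] = ((-5.2)·(-5.2) + (0.8)·(0.8) + (1.8)·(1.8) + (0.8)·(0.8) + (1.8)·(1.8)) / 4 = 34.8/4 = 8.7
  S[B,C] = ((-5.2)·(1.8) + (0.8)·(0.8) + (1.8)·(-1.2) + (0.8)·(-2.2) + (1.8)·(0.8)) / 4 = -11.2/4 = -2.8
  S[C,C] = ((1.8)·(1.8) + (0.8)·(0.8) + (-1.2)·(-1.2) + (-2.2)·(-2.2) + (0.8)·(0.8)) / 4 = 10.8/4 = 2.7

S is symmetric (S[j,i] = S[i,j]). Assembling:

S = [[4, 3.5, -2],
 [3.5, 8.7, -2.8],
 [-2, -2.8, 2.7]]


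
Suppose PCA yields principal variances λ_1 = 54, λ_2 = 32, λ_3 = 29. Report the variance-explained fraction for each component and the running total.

Step 1 — total variance = trace(Sigma) = Σ λ_i = 54 + 32 + 29 = 115.

Step 2 — fraction explained by component i = λ_i / Σ λ:
  PC1: 54/115 = 0.4696
  PC2: 32/115 = 0.2783
  PC3: 29/115 = 0.2522

Step 3 — cumulative fraction after k components = (λ_1 + ... + λ_k) / Σ λ:
  k = 1: 54/115 = 0.4696
  k = 2: (54 + 32)/115 = 86/115 = 0.7478
  k = 3: (54 + 32 + 29)/115 = 115/115 = 1

Summary (fraction, with percent):

explained: PC1 0.4696 (46.96%), PC2 0.2783 (27.83%), PC3 0.2522 (25.22%);  cumulative: 0.4696, 0.7478, 1


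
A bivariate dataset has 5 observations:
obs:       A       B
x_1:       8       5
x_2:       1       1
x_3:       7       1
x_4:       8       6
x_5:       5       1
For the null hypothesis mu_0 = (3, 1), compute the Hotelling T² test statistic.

Step 1 — sample mean vector:
  mean(A) = (8 + 1 + 7 + 8 + 5) / 5 = 29/5 = 5.8
  mean(B) = (5 + 1 + 1 + 6 + 1) / 5 = 14/5 = 2.8
  x̄ = (5.8, 2.8),  deviation x̄ - mu_0 = (5.8, 2.8) - (3, 1) = (2.8, 1.8).

Step 2 — sample covariance matrix, S[i,j] = (1/(n-1)) · Σ_k (x_{k,i} - mean_i) · (x_{k,j} - mean_j), divisor n-1 = 4:
  S[A,A] = ((2.2)·(2.2) + (-4.8)·(-4.8) + (1.2)·(1.2) + (2.2)·(2.2) + (-0.8)·(-0.8)) / 4 = 34.8/4 = 8.7
  S[A,B] = ((2.2)·(2.2) + (-4.8)·(-1.8) + (1.2)·(-1.8) + (2.2)·(3.2) + (-0.8)·(-1.8)) / 4 = 19.8/4 = 4.95
  S[B,B] = ((2.2)·(2.2) + (-1.8)·(-1.8) + (-1.8)·(-1.8) + (3.2)·(3.2) + (-1.8)·(-1.8)) / 4 = 24.8/4 = 6.2
  S = [[8.7, 4.95],
 [4.95, 6.2]].

Step 3 — invert S. det(S) = 8.7·6.2 - (4.95)² = 29.4375.
  S^{-1} = (1/det) · [[d, -b], [-b, a]] = [[0.2106, -0.1682],
 [-0.1682, 0.2955]].

Step 4 — quadratic form (x̄ - mu_0)^T · S^{-1} · (x̄ - mu_0):
  S^{-1} · (x̄ - mu_0) = (0.287, 0.0611),
  (x̄ - mu_0)^T · [...] = (2.8)·(0.287) + (1.8)·(0.0611) = 0.9138.

Step 5 — scale by n: T² = 5 · 0.9138 = 4.569.

T² ≈ 4.569


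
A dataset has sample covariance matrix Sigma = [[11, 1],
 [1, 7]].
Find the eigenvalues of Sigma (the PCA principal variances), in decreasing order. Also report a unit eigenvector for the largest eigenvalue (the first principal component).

Step 1 — characteristic polynomial of 2×2 Sigma:
  det(Sigma - λI) = λ² - trace · λ + det = 0.
  trace = 11 + 7 = 18, det = 11·7 - (1)² = 76.
Step 2 — discriminant:
  Δ = trace² - 4·det = 324 - 304 = 20.
Step 3 — eigenvalues:
  λ = (trace ± √Δ)/2 = (18 ± 4.4721)/2,
  λ_1 = 11.2361,  λ_2 = 6.7639.

Step 4 — unit eigenvector for λ_1: solve (Sigma - λ_1 I)v = 0. First row:
  (11 - 11.2361)·v_x + (1)·v_y = 0, i.e. (-0.2361)·v_x + (1)·v_y = 0,
  so v ∝ (b, λ_1 - a) = (1, 0.2361) = u.
  ||u|| = √((1)² + (0.2361)²) = √(1.0557) ≈ 1.0275,
  v_1 = u/||u|| ≈ (0.9732, 0.2298) (||v_1|| = 1).

λ_1 = 11.2361,  λ_2 = 6.7639;  v_1 ≈ (0.9732, 0.2298)


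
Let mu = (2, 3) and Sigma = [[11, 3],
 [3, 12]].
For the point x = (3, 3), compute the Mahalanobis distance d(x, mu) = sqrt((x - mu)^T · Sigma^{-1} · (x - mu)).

Step 1 — centre the observation: (x - mu) = (1, 0).

Step 2 — invert Sigma. det(Sigma) = 11·12 - (3)² = 123.
  Sigma^{-1} = (1/det) · [[d, -b], [-b, a]] = [[0.0976, -0.0244],
 [-0.0244, 0.0894]].

Step 3 — form the quadratic (x - mu)^T · Sigma^{-1} · (x - mu):
  Sigma^{-1} · (x - mu) = (0.0976, -0.0244).
  (x - mu)^T · [Sigma^{-1} · (x - mu)] = (1)·(0.0976) + (0)·(-0.0244) = 0.0976.

Step 4 — take square root: d = √(0.0976) ≈ 0.3123.

d(x, mu) = √(0.0976) ≈ 0.3123


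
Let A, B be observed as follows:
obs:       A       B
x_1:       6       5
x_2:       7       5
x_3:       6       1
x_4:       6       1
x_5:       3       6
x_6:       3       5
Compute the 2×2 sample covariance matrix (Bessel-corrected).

Step 1 — column means:
  mean(A) = (6 + 7 + 6 + 6 + 3 + 3) / 6 = 31/6 = 5.1667
  mean(B) = (5 + 5 + 1 + 1 + 6 + 5) / 6 = 23/6 = 3.8333

Step 2 — sample covariance S[i,j] = (1/(n-1)) · Σ_k (x_{k,i} - mean_i) · (x_{k,j} - mean_j), with n-1 = 5.
  S[A,A] = ((0.8333)·(0.8333) + (1.8333)·(1.8333) + (0.8333)·(0.8333) + (0.8333)·(0.8333) + (-2.1667)·(-2.1667) + (-2.1667)·(-2.1667)) / 5 = 14.8333/5 = 2.9667
  S[A,B] = ((0.8333)·(1.1667) + (1.8333)·(1.1667) + (0.8333)·(-2.8333) + (0.8333)·(-2.8333) + (-2.1667)·(2.1667) + (-2.1667)·(1.1667)) / 5 = -8.8333/5 = -1.7667
  S[B,B] = ((1.1667)·(1.1667) + (1.1667)·(1.1667) + (-2.8333)·(-2.8333) + (-2.8333)·(-2.8333) + (2.1667)·(2.1667) + (1.1667)·(1.1667)) / 5 = 24.8333/5 = 4.9667

S is symmetric (S[j,i] = S[i,j]). Assembling:

S = [[2.9667, -1.7667],
 [-1.7667, 4.9667]]


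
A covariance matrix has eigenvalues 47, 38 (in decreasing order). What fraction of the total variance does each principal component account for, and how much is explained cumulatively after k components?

Step 1 — total variance = trace(Sigma) = Σ λ_i = 47 + 38 = 85.

Step 2 — fraction explained by component i = λ_i / Σ λ:
  PC1: 47/85 = 0.5529
  PC2: 38/85 = 0.4471

Step 3 — cumulative fraction after k components = (λ_1 + ... + λ_k) / Σ λ:
  k = 1: 47/85 = 0.5529
  k = 2: (47 + 38)/85 = 85/85 = 1

Summary (fraction, with percent):

explained: PC1 0.5529 (55.29%), PC2 0.4471 (44.71%);  cumulative: 0.5529, 1


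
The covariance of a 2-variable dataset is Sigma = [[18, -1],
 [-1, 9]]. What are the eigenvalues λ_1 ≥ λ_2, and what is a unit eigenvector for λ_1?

Step 1 — characteristic polynomial of 2×2 Sigma:
  det(Sigma - λI) = λ² - trace · λ + det = 0.
  trace = 18 + 9 = 27, det = 18·9 - (-1)² = 161.
Step 2 — discriminant:
  Δ = trace² - 4·det = 729 - 644 = 85.
Step 3 — eigenvalues:
  λ = (trace ± √Δ)/2 = (27 ± 9.2195)/2,
  λ_1 = 18.1098,  λ_2 = 8.8902.

Step 4 — unit eigenvector for λ_1: solve (Sigma - λ_1 I)v = 0. First row:
  (18 - 18.1098)·v_x + (-1)·v_y = 0, i.e. (-0.1098)·v_x + (-1)·v_y = 0,
  so v ∝ (b, λ_1 - a) = (-1, 0.1098); multiply by -1 so the first entry is positive: u = (1, -0.1098).
  ||u|| = √((1)² + (-0.1098)²) = √(1.012) ≈ 1.006,
  v_1 = u/||u|| ≈ (0.994, -0.1091) (||v_1|| = 1).

λ_1 = 18.1098,  λ_2 = 8.8902;  v_1 ≈ (0.994, -0.1091)


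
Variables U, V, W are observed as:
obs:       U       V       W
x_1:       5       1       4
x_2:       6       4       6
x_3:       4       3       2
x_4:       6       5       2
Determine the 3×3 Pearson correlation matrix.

Step 1 — column means:
  mean(U) = (5 + 6 + 4 + 6) / 4 = 21/4 = 5.25
  mean(V) = (1 + 4 + 3 + 5) / 4 = 13/4 = 3.25
  mean(W) = (4 + 6 + 2 + 2) / 4 = 14/4 = 3.5

Step 2 — sample variances and covariances s[i,j] = (1/(n-1)) · Σ_k (x_{k,i} - mean_i) · (x_{k,j} - mean_j), with n-1 = 3:
  s[U,U] = ((-0.25)·(-0.25) + (0.75)·(0.75) + (-1.25)·(-1.25) + (0.75)·(0.75)) / 3 = 2.75/3 = 0.9167
  s[U,V] = ((-0.25)·(-2.25) + (0.75)·(0.75) + (-1.25)·(-0.25) + (0.75)·(1.75)) / 3 = 2.75/3 = 0.9167
  s[U,W] = ((-0.25)·(0.5) + (0.75)·(2.5) + (-1.25)·(-1.5) + (0.75)·(-1.5)) / 3 = 2.5/3 = 0.8333
  s[V,V] = ((-2.25)·(-2.25) + (0.75)·(0.75) + (-0.25)·(-0.25) + (1.75)·(1.75)) / 3 = 8.75/3 = 2.9167
  s[V,W] = ((-2.25)·(0.5) + (0.75)·(2.5) + (-0.25)·(-1.5) + (1.75)·(-1.5)) / 3 = -1.5/3 = -0.5
  s[W,W] = ((0.5)·(0.5) + (2.5)·(2.5) + (-1.5)·(-1.5) + (-1.5)·(-1.5)) / 3 = 11/3 = 3.6667
  Sample standard deviations s_i = √(s[i,i]):
  s(U) = √(0.9167) = 0.9574
  s(V) = √(2.9167) = 1.7078
  s(W) = √(3.6667) = 1.9149

Step 3 — r_{ij} = s_{ij} / (s_i · s_j):
  r[U,U] = 1 (diagonal).
  r[U,V] = 0.9167 / (0.9574 · 1.7078) = 0.9167 / 1.6351 = 0.5606
  r[U,W] = 0.8333 / (0.9574 · 1.9149) = 0.8333 / 1.8333 = 0.4545
  r[V,V] = 1 (diagonal).
  r[V,W] = -0.5 / (1.7078 · 1.9149) = -0.5 / 3.2702 = -0.1529
  r[W,W] = 1 (diagonal).

R is symmetric with unit diagonal. Assembling:

R = [[1, 0.5606, 0.4545],
 [0.5606, 1, -0.1529],
 [0.4545, -0.1529, 1]]


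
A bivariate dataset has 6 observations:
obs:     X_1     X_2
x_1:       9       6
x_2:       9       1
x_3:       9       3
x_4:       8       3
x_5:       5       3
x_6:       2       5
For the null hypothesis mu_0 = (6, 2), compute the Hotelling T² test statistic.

Step 1 — sample mean vector:
  mean(X_1) = (9 + 9 + 9 + 8 + 5 + 2) / 6 = 42/6 = 7
  mean(X_2) = (6 + 1 + 3 + 3 + 3 + 5) / 6 = 21/6 = 3.5
  x̄ = (7, 3.5),  deviation x̄ - mu_0 = (7, 3.5) - (6, 2) = (1, 1.5).

Step 2 — sample covariance matrix, S[i,j] = (1/(n-1)) · Σ_k (x_{k,i} - mean_i) · (x_{k,j} - mean_j), divisor n-1 = 5:
  S[X_1,X_1] = ((2)·(2) + (2)·(2) + (2)·(2) + (1)·(1) + (-2)·(-2) + (-5)·(-5)) / 5 = 42/5 = 8.4
  S[X_1,X_2] = ((2)·(2.5) + (2)·(-2.5) + (2)·(-0.5) + (1)·(-0.5) + (-2)·(-0.5) + (-5)·(1.5)) / 5 = -8/5 = -1.6
  S[X_2,X_2] = ((2.5)·(2.5) + (-2.5)·(-2.5) + (-0.5)·(-0.5) + (-0.5)·(-0.5) + (-0.5)·(-0.5) + (1.5)·(1.5)) / 5 = 15.5/5 = 3.1
  S = [[8.4, -1.6],
 [-1.6, 3.1]].

Step 3 — invert S. det(S) = 8.4·3.1 - (-1.6)² = 23.48.
  S^{-1} = (1/det) · [[d, -b], [-b, a]] = [[0.132, 0.0681],
 [0.0681, 0.3578]].

Step 4 — quadratic form (x̄ - mu_0)^T · S^{-1} · (x̄ - mu_0):
  S^{-1} · (x̄ - mu_0) = (0.2342, 0.6048),
  (x̄ - mu_0)^T · [...] = (1)·(0.2342) + (1.5)·(0.6048) = 1.1414.

Step 5 — scale by n: T² = 6 · 1.1414 = 6.8484.

T² ≈ 6.8484


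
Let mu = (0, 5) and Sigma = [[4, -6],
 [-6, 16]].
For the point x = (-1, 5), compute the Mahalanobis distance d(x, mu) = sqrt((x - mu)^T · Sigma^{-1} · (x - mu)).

Step 1 — centre the observation: (x - mu) = (-1, 0).

Step 2 — invert Sigma. det(Sigma) = 4·16 - (-6)² = 28.
  Sigma^{-1} = (1/det) · [[d, -b], [-b, a]] = [[0.5714, 0.2143],
 [0.2143, 0.1429]].

Step 3 — form the quadratic (x - mu)^T · Sigma^{-1} · (x - mu):
  Sigma^{-1} · (x - mu) = (-0.5714, -0.2143).
  (x - mu)^T · [Sigma^{-1} · (x - mu)] = (-1)·(-0.5714) + (0)·(-0.2143) = 0.5714.

Step 4 — take square root: d = √(0.5714) ≈ 0.7559.

d(x, mu) = √(0.5714) ≈ 0.7559


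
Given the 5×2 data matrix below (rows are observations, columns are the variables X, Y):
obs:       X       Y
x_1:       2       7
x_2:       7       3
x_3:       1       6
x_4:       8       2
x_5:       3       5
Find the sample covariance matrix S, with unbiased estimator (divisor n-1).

Step 1 — column means:
  mean(X) = (2 + 7 + 1 + 8 + 3) / 5 = 21/5 = 4.2
  mean(Y) = (7 + 3 + 6 + 2 + 5) / 5 = 23/5 = 4.6

Step 2 — sample covariance S[i,j] = (1/(n-1)) · Σ_k (x_{k,i} - mean_i) · (x_{k,j} - mean_j), with n-1 = 4.
  S[X,X] = ((-2.2)·(-2.2) + (2.8)·(2.8) + (-3.2)·(-3.2) + (3.8)·(3.8) + (-1.2)·(-1.2)) / 4 = 38.8/4 = 9.7
  S[X,Y] = ((-2.2)·(2.4) + (2.8)·(-1.6) + (-3.2)·(1.4) + (3.8)·(-2.6) + (-1.2)·(0.4)) / 4 = -24.6/4 = -6.15
  S[Y,Y] = ((2.4)·(2.4) + (-1.6)·(-1.6) + (1.4)·(1.4) + (-2.6)·(-2.6) + (0.4)·(0.4)) / 4 = 17.2/4 = 4.3

S is symmetric (S[j,i] = S[i,j]). Assembling:

S = [[9.7, -6.15],
 [-6.15, 4.3]]


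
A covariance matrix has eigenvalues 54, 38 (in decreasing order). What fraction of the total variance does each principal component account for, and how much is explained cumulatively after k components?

Step 1 — total variance = trace(Sigma) = Σ λ_i = 54 + 38 = 92.

Step 2 — fraction explained by component i = λ_i / Σ λ:
  PC1: 54/92 = 0.587
  PC2: 38/92 = 0.413

Step 3 — cumulative fraction after k components = (λ_1 + ... + λ_k) / Σ λ:
  k = 1: 54/92 = 0.587
  k = 2: (54 + 38)/92 = 92/92 = 1

Summary (fraction, with percent):

explained: PC1 0.587 (58.7%), PC2 0.413 (41.3%);  cumulative: 0.587, 1


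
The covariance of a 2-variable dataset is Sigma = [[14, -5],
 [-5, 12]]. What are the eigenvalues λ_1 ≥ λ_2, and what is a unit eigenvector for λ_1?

Step 1 — characteristic polynomial of 2×2 Sigma:
  det(Sigma - λI) = λ² - trace · λ + det = 0.
  trace = 14 + 12 = 26, det = 14·12 - (-5)² = 143.
Step 2 — discriminant:
  Δ = trace² - 4·det = 676 - 572 = 104.
Step 3 — eigenvalues:
  λ = (trace ± √Δ)/2 = (26 ± 10.198)/2,
  λ_1 = 18.099,  λ_2 = 7.901.

Step 4 — unit eigenvector for λ_1: solve (Sigma - λ_1 I)v = 0. First row:
  (14 - 18.099)·v_x + (-5)·v_y = 0, i.e. (-4.099)·v_x + (-5)·v_y = 0,
  so v ∝ (b, λ_1 - a) = (-5, 4.099); multiply by -1 so the first entry is positive: u = (5, -4.099).
  ||u|| = √((5)² + (-4.099)²) = √(41.802) ≈ 6.4654,
  v_1 = u/||u|| ≈ (0.7733, -0.634) (||v_1|| = 1).

λ_1 = 18.099,  λ_2 = 7.901;  v_1 ≈ (0.7733, -0.634)


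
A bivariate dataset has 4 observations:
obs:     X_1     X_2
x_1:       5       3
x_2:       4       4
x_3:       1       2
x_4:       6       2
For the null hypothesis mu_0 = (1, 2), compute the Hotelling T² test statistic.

Step 1 — sample mean vector:
  mean(X_1) = (5 + 4 + 1 + 6) / 4 = 16/4 = 4
  mean(X_2) = (3 + 4 + 2 + 2) / 4 = 11/4 = 2.75
  x̄ = (4, 2.75),  deviation x̄ - mu_0 = (4, 2.75) - (1, 2) = (3, 0.75).

Step 2 — sample covariance matrix, S[i,j] = (1/(n-1)) · Σ_k (x_{k,i} - mean_i) · (x_{k,j} - mean_j), divisor n-1 = 3:
  S[X_1,X_1] = ((1)·(1) + (0)·(0) + (-3)·(-3) + (2)·(2)) / 3 = 14/3 = 4.6667
  S[X_1,X_2] = ((1)·(0.25) + (0)·(1.25) + (-3)·(-0.75) + (2)·(-0.75)) / 3 = 1/3 = 0.3333
  S[X_2,X_2] = ((0.25)·(0.25) + (1.25)·(1.25) + (-0.75)·(-0.75) + (-0.75)·(-0.75)) / 3 = 2.75/3 = 0.9167
  S = [[4.6667, 0.3333],
 [0.3333, 0.9167]].

Step 3 — invert S. det(S) = 4.6667·0.9167 - (0.3333)² = 4.1667.
  S^{-1} = (1/det) · [[d, -b], [-b, a]] = [[0.22, -0.08],
 [-0.08, 1.12]].

Step 4 — quadratic form (x̄ - mu_0)^T · S^{-1} · (x̄ - mu_0):
  S^{-1} · (x̄ - mu_0) = (0.6, 0.6),
  (x̄ - mu_0)^T · [...] = (3)·(0.6) + (0.75)·(0.6) = 2.25.

Step 5 — scale by n: T² = 4 · 2.25 = 9.

T² ≈ 9


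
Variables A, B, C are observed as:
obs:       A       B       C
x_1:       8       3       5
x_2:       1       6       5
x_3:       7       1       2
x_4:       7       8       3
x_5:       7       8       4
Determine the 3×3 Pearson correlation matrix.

Step 1 — column means:
  mean(A) = (8 + 1 + 7 + 7 + 7) / 5 = 30/5 = 6
  mean(B) = (3 + 6 + 1 + 8 + 8) / 5 = 26/5 = 5.2
  mean(C) = (5 + 5 + 2 + 3 + 4) / 5 = 19/5 = 3.8

Step 2 — sample variances and covariances s[i,j] = (1/(n-1)) · Σ_k (x_{k,i} - mean_i) · (x_{k,j} - mean_j), with n-1 = 4:
  s[A,A] = ((2)·(2) + (-5)·(-5) + (1)·(1) + (1)·(1) + (1)·(1)) / 4 = 32/4 = 8
  s[A,B] = ((2)·(-2.2) + (-5)·(0.8) + (1)·(-4.2) + (1)·(2.8) + (1)·(2.8)) / 4 = -7/4 = -1.75
  s[A,C] = ((2)·(1.2) + (-5)·(1.2) + (1)·(-1.8) + (1)·(-0.8) + (1)·(0.2)) / 4 = -6/4 = -1.5
  s[B,B] = ((-2.2)·(-2.2) + (0.8)·(0.8) + (-4.2)·(-4.2) + (2.8)·(2.8) + (2.8)·(2.8)) / 4 = 38.8/4 = 9.7
  s[B,C] = ((-2.2)·(1.2) + (0.8)·(1.2) + (-4.2)·(-1.8) + (2.8)·(-0.8) + (2.8)·(0.2)) / 4 = 4.2/4 = 1.05
  s[C,C] = ((1.2)·(1.2) + (1.2)·(1.2) + (-1.8)·(-1.8) + (-0.8)·(-0.8) + (0.2)·(0.2)) / 4 = 6.8/4 = 1.7
  Sample standard deviations s_i = √(s[i,i]):
  s(A) = √(8) = 2.8284
  s(B) = √(9.7) = 3.1145
  s(C) = √(1.7) = 1.3038

Step 3 — r_{ij} = s_{ij} / (s_i · s_j):
  r[A,A] = 1 (diagonal).
  r[A,B] = -1.75 / (2.8284 · 3.1145) = -1.75 / 8.8091 = -0.1987
  r[A,C] = -1.5 / (2.8284 · 1.3038) = -1.5 / 3.6878 = -0.4067
  r[B,B] = 1 (diagonal).
  r[B,C] = 1.05 / (3.1145 · 1.3038) = 1.05 / 4.0608 = 0.2586
  r[C,C] = 1 (diagonal).

R is symmetric with unit diagonal. Assembling:

R = [[1, -0.1987, -0.4067],
 [-0.1987, 1, 0.2586],
 [-0.4067, 0.2586, 1]]
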